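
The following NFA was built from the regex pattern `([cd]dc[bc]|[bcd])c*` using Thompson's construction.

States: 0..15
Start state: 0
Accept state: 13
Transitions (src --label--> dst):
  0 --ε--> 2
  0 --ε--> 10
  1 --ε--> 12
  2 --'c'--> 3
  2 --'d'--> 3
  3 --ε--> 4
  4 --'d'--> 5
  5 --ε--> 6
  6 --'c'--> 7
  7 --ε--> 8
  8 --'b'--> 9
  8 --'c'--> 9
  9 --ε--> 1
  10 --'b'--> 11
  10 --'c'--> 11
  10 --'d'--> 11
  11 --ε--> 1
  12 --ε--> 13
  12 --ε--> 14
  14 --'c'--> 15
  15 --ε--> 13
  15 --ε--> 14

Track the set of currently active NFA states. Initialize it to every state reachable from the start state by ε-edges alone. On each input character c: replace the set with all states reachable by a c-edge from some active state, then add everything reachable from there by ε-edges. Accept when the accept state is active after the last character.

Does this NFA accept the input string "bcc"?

Answer: ACCEPT

Trace:
S₀ = ε-closure({0}) = {0,2,10}
'b' @ 1: {1,11,12,13,14}  ✓accept
'c' @ 2: {13,14,15}  ✓accept
'c' @ 3: {13,14,15}  ✓accept
final: {13,14,15}; accept 13 in set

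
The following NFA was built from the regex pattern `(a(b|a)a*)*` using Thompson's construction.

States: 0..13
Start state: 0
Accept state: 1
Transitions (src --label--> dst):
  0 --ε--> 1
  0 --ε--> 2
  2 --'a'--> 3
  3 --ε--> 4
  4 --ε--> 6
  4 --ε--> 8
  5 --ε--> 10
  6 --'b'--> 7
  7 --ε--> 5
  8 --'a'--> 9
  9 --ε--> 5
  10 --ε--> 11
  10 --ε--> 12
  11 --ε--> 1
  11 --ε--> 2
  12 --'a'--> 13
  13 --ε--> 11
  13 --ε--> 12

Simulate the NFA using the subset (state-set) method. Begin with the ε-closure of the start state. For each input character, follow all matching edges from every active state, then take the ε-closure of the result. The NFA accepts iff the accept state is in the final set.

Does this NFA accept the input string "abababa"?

Answer: ACCEPT

Trace:
initial (ε-close {0}): {0,1,2}
'a' @ 1: {3,4,6,8}
'b' @ 2: {1,2,5,7,10,11,12}  (accept∈set)
'a' @ 3: {1,2,3,4,6,8,11,12,13}  (accept∈set)
'b' @ 4: {1,2,5,7,10,11,12}  (accept∈set)
'a' @ 5: {1,2,3,4,6,8,11,12,13}  (accept∈set)
'b' @ 6: {1,2,5,7,10,11,12}  (accept∈set)
'a' @ 7: {1,2,3,4,6,8,11,12,13}  (accept∈set)
final: {1,2,3,4,6,8,11,12,13}; accept 1 in set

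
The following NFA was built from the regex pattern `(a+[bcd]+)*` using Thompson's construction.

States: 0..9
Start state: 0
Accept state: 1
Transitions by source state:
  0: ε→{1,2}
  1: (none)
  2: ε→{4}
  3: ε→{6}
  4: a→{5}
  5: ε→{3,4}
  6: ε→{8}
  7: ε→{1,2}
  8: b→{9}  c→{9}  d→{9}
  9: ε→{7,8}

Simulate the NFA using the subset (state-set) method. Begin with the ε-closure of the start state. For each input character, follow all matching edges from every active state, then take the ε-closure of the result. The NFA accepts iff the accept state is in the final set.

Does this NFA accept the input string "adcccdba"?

Answer: REJECT

Derivation:
initial (ε-close {0}): {0,1,2,4}
'a' @ 1: {3,4,5,6,8}
'd' @ 2: {1,2,4,7,8,9}  ✓accept
'c' @ 3: {1,2,4,7,8,9}  ✓accept
'c' @ 4: {1,2,4,7,8,9}  ✓accept
'c' @ 5: {1,2,4,7,8,9}  ✓accept
'd' @ 6: {1,2,4,7,8,9}  ✓accept
'b' @ 7: {1,2,4,7,8,9}  ✓accept
'a' @ 8: {3,4,5,6,8}
after full input: {3,4,5,6,8}  (accept=1 not in)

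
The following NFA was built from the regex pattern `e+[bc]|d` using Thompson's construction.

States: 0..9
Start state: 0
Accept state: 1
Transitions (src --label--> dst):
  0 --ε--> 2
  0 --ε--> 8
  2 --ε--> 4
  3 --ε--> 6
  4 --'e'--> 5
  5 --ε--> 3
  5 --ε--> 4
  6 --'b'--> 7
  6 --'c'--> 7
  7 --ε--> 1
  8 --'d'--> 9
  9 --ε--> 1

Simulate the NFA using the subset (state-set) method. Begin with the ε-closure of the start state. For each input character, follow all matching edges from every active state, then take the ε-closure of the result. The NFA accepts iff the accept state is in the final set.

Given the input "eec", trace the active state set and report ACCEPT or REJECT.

S₀ = ε-closure({0}) = {0,2,4,8}
'e' @ 1: {3,4,5,6}
'e' @ 2: {3,4,5,6}
'c' @ 3: {1,7}  (accept∈set)
final: {1,7}; accept 1 in set

Answer: ACCEPT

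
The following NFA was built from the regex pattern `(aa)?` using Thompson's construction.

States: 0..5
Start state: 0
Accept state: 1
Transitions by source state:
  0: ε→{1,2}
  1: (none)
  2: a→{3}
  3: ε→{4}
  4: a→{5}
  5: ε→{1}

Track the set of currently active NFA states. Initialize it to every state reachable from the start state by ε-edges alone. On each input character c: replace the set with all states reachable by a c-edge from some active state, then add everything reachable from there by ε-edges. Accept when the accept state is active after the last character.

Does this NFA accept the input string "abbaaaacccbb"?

initial (ε-close {0}): {0,1,2}
'a' @ 1: {3,4}
'b' @ 2: {}  — state set empty
rest 'baaaacccbb' ignored (set empty)
final: {}; accept 1 not in set

Answer: REJECT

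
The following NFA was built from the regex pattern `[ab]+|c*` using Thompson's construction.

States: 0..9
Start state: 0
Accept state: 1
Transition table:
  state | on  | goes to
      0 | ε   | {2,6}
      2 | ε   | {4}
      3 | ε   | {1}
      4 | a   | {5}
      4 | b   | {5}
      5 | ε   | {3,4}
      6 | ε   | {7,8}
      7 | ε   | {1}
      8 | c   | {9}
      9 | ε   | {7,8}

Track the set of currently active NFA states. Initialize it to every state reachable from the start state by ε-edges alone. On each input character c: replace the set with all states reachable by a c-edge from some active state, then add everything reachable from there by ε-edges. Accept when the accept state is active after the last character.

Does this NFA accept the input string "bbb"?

S₀ = ε-closure({0}) = {0,1,2,4,6,7,8}
'b' @ 1: {1,3,4,5}  [accepting]
'b' @ 2: {1,3,4,5}  [accepting]
'b' @ 3: {1,3,4,5}  [accepting]
after full input: {1,3,4,5}  (accept=1 in)

Answer: ACCEPT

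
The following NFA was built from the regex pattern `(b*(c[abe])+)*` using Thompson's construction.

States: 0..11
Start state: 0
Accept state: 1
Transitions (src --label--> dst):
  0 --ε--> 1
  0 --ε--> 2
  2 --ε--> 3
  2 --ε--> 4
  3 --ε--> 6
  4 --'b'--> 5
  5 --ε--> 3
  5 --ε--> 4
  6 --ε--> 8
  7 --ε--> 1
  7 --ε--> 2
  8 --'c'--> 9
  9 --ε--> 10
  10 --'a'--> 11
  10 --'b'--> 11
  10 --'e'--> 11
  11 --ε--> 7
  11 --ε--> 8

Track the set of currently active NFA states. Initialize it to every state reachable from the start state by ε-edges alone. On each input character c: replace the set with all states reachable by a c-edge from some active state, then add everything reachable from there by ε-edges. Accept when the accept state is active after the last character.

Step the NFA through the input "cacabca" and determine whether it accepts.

Answer: ACCEPT

Trace:
S₀ = ε-closure({0}) = {0,1,2,3,4,6,8}
'c' @ 1: {9,10}
'a' @ 2: {1,2,3,4,6,7,8,11}  (accept∈set)
'c' @ 3: {9,10}
'a' @ 4: {1,2,3,4,6,7,8,11}  (accept∈set)
'b' @ 5: {3,4,5,6,8}
'c' @ 6: {9,10}
'a' @ 7: {1,2,3,4,6,7,8,11}  (accept∈set)
final: {1,2,3,4,6,7,8,11}; accept 1 in set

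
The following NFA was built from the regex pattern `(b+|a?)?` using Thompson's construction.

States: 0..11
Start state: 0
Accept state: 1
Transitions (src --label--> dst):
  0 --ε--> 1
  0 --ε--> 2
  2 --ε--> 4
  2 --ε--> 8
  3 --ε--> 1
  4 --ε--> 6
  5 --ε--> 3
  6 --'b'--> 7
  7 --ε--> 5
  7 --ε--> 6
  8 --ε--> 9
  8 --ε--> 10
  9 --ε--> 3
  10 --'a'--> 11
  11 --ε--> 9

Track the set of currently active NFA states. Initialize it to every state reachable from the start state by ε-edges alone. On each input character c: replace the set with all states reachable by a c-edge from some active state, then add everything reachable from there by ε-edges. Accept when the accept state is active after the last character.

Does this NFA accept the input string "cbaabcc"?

Answer: REJECT

Derivation:
S₀ = ε-closure({0}) = {0,1,2,3,4,6,8,9,10}
'c' @ 1: {}  — state set empty
rest 'baabcc' ignored (set empty)
after full input: {}  (accept=1 not in)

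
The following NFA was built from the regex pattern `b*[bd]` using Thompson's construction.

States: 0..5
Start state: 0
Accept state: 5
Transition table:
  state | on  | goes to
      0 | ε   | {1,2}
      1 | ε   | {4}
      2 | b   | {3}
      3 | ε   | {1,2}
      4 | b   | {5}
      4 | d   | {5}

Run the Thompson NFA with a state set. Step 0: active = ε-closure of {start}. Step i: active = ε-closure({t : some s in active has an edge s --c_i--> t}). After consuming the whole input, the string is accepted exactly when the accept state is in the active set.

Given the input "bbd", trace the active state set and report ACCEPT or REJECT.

Answer: ACCEPT

Trace:
start: ε-closure({0}) = {0,1,2,4}
'b' @ 1: {1,2,3,4,5}  ✓accept
'b' @ 2: {1,2,3,4,5}  ✓accept
'd' @ 3: {5}  ✓accept
after full input: {5}  (accept=5 in)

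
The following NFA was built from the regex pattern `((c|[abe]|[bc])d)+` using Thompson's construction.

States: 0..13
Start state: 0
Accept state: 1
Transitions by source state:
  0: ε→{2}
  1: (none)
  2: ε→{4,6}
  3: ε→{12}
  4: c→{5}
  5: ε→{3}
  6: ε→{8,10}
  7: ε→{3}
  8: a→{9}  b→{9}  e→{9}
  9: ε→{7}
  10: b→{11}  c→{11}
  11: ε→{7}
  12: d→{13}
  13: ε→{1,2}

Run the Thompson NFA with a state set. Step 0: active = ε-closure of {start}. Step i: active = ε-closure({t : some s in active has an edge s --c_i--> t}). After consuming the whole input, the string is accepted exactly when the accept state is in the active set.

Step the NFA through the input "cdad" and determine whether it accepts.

Answer: ACCEPT

Derivation:
start: ε-closure({0}) = {0,2,4,6,8,10}
'c' @ 1: {3,5,7,11,12}
'd' @ 2: {1,2,4,6,8,10,13}  [accepting]
'a' @ 3: {3,7,9,12}
'd' @ 4: {1,2,4,6,8,10,13}  [accepting]
final: {1,2,4,6,8,10,13}; accept 1 in set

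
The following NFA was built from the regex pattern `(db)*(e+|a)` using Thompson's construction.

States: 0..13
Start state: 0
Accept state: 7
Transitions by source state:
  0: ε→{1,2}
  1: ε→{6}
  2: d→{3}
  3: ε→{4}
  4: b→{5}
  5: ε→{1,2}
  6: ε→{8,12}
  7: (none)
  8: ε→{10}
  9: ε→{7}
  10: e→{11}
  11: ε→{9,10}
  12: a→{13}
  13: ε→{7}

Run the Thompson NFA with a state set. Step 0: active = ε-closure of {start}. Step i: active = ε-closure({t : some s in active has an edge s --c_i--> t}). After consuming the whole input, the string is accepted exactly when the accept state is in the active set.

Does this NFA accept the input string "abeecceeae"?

Answer: REJECT

Derivation:
S₀ = ε-closure({0}) = {0,1,2,6,8,10,12}
'a' @ 1: {7,13}  (accept∈set)
'b' @ 2: {}  — state set empty
rest 'eecceeae' ignored (set empty)
after full input: {}  (accept=7 not in)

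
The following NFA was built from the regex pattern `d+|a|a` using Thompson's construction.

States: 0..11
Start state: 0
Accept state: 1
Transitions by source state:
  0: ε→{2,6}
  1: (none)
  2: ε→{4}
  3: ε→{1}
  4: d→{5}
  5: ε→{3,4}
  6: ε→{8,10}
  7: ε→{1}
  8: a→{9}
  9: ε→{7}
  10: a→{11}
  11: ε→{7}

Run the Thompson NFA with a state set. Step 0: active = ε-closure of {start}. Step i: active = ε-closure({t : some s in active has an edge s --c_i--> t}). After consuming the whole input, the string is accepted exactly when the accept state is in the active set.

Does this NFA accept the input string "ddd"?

start: ε-closure({0}) = {0,2,4,6,8,10}
'd' @ 1: {1,3,4,5}  [accepting]
'd' @ 2: {1,3,4,5}  [accepting]
'd' @ 3: {1,3,4,5}  [accepting]
after full input: {1,3,4,5}  (accept=1 in)

Answer: ACCEPT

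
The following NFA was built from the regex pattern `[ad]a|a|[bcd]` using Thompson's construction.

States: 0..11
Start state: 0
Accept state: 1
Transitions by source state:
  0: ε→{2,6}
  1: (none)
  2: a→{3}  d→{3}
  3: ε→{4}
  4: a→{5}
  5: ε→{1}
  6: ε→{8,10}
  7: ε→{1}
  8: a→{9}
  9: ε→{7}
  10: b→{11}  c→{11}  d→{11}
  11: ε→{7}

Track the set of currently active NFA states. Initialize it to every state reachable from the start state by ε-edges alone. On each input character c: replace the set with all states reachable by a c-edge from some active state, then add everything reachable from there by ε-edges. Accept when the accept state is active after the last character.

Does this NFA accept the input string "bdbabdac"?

Answer: REJECT

Derivation:
start: ε-closure({0}) = {0,2,6,8,10}
'b' @ 1: {1,7,11}  (accept∈set)
'd' @ 2: {}  — state set empty
rest 'babdac' ignored (set empty)
final: {}; accept 1 not in set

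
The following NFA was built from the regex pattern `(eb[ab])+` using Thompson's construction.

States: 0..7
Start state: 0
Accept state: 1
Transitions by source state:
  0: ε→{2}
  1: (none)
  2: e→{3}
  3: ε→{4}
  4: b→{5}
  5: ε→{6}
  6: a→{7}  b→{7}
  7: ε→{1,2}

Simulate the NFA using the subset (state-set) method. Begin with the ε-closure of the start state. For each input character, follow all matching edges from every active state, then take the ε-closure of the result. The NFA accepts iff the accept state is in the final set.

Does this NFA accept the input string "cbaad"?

Answer: REJECT

Trace:
initial (ε-close {0}): {0,2}
'c' @ 1: {}  — state set empty
rest 'baad' ignored (set empty)
final: {}; accept 1 not in set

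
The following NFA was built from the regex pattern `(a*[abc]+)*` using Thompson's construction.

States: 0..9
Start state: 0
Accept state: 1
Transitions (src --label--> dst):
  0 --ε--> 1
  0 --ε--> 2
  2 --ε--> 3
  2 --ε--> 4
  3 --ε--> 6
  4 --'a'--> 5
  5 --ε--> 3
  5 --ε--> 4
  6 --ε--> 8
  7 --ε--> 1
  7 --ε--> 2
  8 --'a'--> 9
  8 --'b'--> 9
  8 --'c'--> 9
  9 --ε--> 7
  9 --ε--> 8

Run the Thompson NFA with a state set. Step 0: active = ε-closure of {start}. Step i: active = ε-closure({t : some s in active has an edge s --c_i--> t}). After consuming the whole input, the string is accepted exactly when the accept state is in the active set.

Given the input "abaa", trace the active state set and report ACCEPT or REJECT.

initial (ε-close {0}): {0,1,2,3,4,6,8}
'a' @ 1: {1,2,3,4,5,6,7,8,9}  [accepting]
'b' @ 2: {1,2,3,4,6,7,8,9}  [accepting]
'a' @ 3: {1,2,3,4,5,6,7,8,9}  [accepting]
'a' @ 4: {1,2,3,4,5,6,7,8,9}  [accepting]
after full input: {1,2,3,4,5,6,7,8,9}  (accept=1 in)

Answer: ACCEPT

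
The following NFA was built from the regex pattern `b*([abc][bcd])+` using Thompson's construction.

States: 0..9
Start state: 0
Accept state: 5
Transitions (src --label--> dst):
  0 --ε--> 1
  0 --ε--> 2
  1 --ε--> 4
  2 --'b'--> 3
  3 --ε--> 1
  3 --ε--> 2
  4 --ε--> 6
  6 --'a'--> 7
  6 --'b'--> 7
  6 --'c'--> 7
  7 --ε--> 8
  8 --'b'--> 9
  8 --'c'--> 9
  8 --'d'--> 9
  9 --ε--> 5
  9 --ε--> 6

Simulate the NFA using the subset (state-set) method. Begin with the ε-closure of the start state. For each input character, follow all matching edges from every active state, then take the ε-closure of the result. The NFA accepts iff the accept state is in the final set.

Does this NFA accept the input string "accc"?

initial (ε-close {0}): {0,1,2,4,6}
'a' @ 1: {7,8}
'c' @ 2: {5,6,9}  ✓accept
'c' @ 3: {7,8}
'c' @ 4: {5,6,9}  ✓accept
final: {5,6,9}; accept 5 in set

Answer: ACCEPT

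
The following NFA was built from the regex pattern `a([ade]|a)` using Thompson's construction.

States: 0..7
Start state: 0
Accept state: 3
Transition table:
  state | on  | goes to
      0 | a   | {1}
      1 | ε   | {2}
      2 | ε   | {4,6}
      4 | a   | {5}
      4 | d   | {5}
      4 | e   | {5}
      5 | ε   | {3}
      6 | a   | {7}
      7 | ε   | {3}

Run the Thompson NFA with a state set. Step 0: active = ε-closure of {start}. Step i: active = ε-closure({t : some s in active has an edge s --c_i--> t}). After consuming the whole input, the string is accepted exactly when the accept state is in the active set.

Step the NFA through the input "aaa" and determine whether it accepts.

initial (ε-close {0}): {0}
'a' @ 1: {1,2,4,6}
'a' @ 2: {3,5,7}  [accepting]
'a' @ 3: {}  — no active states
after full input: {}  (accept=3 not in)

Answer: REJECT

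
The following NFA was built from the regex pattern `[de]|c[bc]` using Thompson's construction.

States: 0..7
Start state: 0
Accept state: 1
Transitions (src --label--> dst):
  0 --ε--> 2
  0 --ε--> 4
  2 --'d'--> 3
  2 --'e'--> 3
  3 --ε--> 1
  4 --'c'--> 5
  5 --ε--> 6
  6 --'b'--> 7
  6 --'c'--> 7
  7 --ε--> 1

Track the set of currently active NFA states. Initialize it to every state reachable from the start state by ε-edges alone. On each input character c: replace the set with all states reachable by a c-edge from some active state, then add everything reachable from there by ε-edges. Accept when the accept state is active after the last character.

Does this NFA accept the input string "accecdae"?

Answer: REJECT

Steps:
S₀ = ε-closure({0}) = {0,2,4}
'a' @ 1: {}  — state set empty
rest 'ccecdae' ignored (set empty)
end set {} — state 1 not in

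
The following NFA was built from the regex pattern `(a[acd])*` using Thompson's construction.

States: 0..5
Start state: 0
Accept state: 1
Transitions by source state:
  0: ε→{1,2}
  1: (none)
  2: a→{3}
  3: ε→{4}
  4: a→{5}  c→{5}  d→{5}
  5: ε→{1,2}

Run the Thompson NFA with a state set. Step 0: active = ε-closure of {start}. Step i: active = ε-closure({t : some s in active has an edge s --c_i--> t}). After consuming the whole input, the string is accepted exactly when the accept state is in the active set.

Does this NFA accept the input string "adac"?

initial (ε-close {0}): {0,1,2}
'a' @ 1: {3,4}
'd' @ 2: {1,2,5}  ✓accept
'a' @ 3: {3,4}
'c' @ 4: {1,2,5}  ✓accept
after full input: {1,2,5}  (accept=1 in)

Answer: ACCEPT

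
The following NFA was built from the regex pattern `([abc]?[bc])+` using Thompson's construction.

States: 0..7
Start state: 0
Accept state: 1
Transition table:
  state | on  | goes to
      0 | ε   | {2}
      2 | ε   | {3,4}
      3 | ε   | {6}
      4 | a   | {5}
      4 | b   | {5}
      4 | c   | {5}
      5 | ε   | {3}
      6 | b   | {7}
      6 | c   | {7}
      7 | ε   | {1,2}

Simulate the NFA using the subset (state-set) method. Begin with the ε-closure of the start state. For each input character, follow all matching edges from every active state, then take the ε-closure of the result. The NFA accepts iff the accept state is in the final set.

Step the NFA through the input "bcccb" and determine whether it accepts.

Answer: ACCEPT

Derivation:
start: ε-closure({0}) = {0,2,3,4,6}
'b' @ 1: {1,2,3,4,5,6,7}  ✓accept
'c' @ 2: {1,2,3,4,5,6,7}  ✓accept
'c' @ 3: {1,2,3,4,5,6,7}  ✓accept
'c' @ 4: {1,2,3,4,5,6,7}  ✓accept
'b' @ 5: {1,2,3,4,5,6,7}  ✓accept
final: {1,2,3,4,5,6,7}; accept 1 in set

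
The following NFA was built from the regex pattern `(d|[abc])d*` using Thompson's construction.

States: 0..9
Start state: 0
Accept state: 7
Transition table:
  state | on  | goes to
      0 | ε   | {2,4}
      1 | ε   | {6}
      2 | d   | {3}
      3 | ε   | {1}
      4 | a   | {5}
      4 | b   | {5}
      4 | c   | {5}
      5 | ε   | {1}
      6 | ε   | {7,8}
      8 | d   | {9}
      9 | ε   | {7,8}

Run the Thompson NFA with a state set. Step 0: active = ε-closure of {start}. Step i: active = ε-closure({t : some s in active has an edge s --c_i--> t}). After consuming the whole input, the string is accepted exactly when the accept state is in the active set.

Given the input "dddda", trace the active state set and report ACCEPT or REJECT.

Answer: REJECT

Steps:
initial (ε-close {0}): {0,2,4}
'd' @ 1: {1,3,6,7,8}  ✓accept
'd' @ 2: {7,8,9}  ✓accept
'd' @ 3: {7,8,9}  ✓accept
'd' @ 4: {7,8,9}  ✓accept
'a' @ 5: {}  — dead — no transitions
end set {} — state 7 not in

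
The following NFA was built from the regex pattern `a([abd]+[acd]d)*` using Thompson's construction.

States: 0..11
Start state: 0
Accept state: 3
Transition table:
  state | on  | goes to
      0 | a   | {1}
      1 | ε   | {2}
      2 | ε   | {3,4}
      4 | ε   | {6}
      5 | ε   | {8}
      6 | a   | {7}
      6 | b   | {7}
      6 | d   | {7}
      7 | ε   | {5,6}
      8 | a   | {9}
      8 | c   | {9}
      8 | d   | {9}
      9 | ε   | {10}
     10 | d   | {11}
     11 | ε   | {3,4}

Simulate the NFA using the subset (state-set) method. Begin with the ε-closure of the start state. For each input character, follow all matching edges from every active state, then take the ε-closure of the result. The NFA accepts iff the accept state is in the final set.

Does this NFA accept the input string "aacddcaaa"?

initial (ε-close {0}): {0}
'a' @ 1: {1,2,3,4,6}  ✓accept
'a' @ 2: {5,6,7,8}
'c' @ 3: {9,10}
'd' @ 4: {3,4,6,11}  ✓accept
'd' @ 5: {5,6,7,8}
'c' @ 6: {9,10}
'a' @ 7: {}  — state set empty
rest 'aa' ignored (set empty)
end set {} — state 3 not in

Answer: REJECT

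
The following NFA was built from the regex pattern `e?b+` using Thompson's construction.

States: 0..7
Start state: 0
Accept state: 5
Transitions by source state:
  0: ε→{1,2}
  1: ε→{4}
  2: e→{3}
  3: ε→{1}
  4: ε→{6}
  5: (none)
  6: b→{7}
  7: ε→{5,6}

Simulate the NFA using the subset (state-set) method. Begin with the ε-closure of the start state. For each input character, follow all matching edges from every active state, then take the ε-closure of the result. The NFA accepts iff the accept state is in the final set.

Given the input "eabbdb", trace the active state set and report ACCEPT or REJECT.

Answer: REJECT

Derivation:
S₀ = ε-closure({0}) = {0,1,2,4,6}
'e' @ 1: {1,3,4,6}
'a' @ 2: {}  — dead — no transitions
rest 'bbdb' ignored (set empty)
final: {}; accept 5 not in set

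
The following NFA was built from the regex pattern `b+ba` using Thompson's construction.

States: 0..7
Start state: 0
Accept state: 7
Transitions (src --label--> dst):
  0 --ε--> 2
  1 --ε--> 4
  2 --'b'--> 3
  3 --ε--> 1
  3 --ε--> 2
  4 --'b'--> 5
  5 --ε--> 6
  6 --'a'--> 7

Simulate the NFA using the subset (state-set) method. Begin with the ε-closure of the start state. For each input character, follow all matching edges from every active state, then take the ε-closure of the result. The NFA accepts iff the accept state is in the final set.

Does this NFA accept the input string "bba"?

Answer: ACCEPT

Derivation:
S₀ = ε-closure({0}) = {0,2}
'b' @ 1: {1,2,3,4}
'b' @ 2: {1,2,3,4,5,6}
'a' @ 3: {7}  [accepting]
after full input: {7}  (accept=7 in)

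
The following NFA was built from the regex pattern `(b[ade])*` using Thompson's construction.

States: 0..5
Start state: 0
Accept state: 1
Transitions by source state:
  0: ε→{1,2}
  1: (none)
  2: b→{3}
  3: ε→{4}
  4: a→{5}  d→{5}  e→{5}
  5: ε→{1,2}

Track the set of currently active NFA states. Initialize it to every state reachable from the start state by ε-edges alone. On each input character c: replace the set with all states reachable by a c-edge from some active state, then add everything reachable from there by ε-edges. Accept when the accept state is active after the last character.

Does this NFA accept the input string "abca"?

start: ε-closure({0}) = {0,1,2}
'a' @ 1: {}  — no active states
rest 'bca' ignored (set empty)
after full input: {}  (accept=1 not in)

Answer: REJECT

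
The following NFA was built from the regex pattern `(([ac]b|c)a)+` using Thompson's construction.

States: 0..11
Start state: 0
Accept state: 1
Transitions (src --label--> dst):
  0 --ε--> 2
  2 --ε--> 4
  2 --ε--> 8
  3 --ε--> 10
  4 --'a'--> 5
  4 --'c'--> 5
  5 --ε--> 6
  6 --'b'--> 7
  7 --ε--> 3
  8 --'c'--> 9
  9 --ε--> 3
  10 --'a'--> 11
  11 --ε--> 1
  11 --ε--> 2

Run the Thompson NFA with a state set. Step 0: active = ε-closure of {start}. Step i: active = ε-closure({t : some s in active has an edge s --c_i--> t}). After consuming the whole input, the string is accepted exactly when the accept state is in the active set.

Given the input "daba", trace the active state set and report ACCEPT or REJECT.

Answer: REJECT

Trace:
start: ε-closure({0}) = {0,2,4,8}
'd' @ 1: {}  — state set empty
rest 'aba' ignored (set empty)
after full input: {}  (accept=1 not in)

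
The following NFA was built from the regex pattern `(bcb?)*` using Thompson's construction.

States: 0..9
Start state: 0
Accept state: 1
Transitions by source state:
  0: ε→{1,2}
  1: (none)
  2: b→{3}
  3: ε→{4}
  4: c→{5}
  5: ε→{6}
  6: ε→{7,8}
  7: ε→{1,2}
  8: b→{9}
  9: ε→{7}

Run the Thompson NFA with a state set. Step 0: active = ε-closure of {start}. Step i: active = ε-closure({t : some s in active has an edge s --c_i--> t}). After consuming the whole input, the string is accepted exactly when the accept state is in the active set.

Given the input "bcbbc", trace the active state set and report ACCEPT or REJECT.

Answer: ACCEPT

Steps:
start: ε-closure({0}) = {0,1,2}
'b' @ 1: {3,4}
'c' @ 2: {1,2,5,6,7,8}  ✓accept
'b' @ 3: {1,2,3,4,7,9}  ✓accept
'b' @ 4: {3,4}
'c' @ 5: {1,2,5,6,7,8}  ✓accept
after full input: {1,2,5,6,7,8}  (accept=1 in)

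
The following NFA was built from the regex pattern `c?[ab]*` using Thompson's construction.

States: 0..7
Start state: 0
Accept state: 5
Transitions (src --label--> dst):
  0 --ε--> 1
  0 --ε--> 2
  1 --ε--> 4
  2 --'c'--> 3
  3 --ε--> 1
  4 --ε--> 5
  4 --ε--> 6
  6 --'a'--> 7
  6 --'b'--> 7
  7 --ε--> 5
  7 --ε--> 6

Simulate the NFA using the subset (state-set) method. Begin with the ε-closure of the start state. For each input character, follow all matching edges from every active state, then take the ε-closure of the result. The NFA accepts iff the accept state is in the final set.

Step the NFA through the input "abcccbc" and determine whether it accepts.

Answer: REJECT

Trace:
initial (ε-close {0}): {0,1,2,4,5,6}
'a' @ 1: {5,6,7}  [accepting]
'b' @ 2: {5,6,7}  [accepting]
'c' @ 3: {}  — dead — no transitions
rest 'ccbc' ignored (set empty)
final: {}; accept 5 not in set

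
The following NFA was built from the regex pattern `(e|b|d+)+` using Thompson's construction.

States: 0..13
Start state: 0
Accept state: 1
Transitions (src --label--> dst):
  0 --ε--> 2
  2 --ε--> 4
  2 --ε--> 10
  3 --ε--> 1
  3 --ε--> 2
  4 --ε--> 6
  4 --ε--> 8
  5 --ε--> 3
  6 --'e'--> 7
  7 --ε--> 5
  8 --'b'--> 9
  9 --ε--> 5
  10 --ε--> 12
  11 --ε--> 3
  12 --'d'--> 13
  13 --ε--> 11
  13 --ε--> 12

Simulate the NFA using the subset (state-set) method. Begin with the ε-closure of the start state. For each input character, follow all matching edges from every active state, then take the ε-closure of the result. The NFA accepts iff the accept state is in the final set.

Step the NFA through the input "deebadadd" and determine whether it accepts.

Answer: REJECT

Steps:
S₀ = ε-closure({0}) = {0,2,4,6,8,10,12}
'd' @ 1: {1,2,3,4,6,8,10,11,12,13}  [accepting]
'e' @ 2: {1,2,3,4,5,6,7,8,10,12}  [accepting]
'e' @ 3: {1,2,3,4,5,6,7,8,10,12}  [accepting]
'b' @ 4: {1,2,3,4,5,6,8,9,10,12}  [accepting]
'a' @ 5: {}  — dead — no transitions
rest 'dadd' ignored (set empty)
end set {} — state 1 not in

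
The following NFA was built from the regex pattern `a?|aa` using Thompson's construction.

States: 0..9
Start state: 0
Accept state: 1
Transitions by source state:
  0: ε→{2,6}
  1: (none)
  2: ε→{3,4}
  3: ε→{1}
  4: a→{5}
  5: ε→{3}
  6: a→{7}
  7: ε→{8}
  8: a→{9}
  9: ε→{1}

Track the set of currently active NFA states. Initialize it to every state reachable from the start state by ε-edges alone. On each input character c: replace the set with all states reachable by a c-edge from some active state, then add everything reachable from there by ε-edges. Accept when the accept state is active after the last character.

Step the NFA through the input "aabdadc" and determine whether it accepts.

start: ε-closure({0}) = {0,1,2,3,4,6}
'a' @ 1: {1,3,5,7,8}  (accept∈set)
'a' @ 2: {1,9}  (accept∈set)
'b' @ 3: {}  — dead — no transitions
rest 'dadc' ignored (set empty)
end set {} — state 1 not in

Answer: REJECT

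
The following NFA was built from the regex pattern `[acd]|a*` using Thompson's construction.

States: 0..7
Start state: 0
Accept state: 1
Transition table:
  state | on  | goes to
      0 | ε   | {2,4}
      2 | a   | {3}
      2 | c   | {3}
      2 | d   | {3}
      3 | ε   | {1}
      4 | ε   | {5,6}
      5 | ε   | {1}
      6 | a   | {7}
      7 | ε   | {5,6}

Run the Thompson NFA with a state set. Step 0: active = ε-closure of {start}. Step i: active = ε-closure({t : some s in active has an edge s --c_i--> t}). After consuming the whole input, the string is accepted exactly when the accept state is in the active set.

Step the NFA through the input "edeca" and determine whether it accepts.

Answer: REJECT

Steps:
initial (ε-close {0}): {0,1,2,4,5,6}
'e' @ 1: {}  — state set empty
rest 'deca' ignored (set empty)
after full input: {}  (accept=1 not in)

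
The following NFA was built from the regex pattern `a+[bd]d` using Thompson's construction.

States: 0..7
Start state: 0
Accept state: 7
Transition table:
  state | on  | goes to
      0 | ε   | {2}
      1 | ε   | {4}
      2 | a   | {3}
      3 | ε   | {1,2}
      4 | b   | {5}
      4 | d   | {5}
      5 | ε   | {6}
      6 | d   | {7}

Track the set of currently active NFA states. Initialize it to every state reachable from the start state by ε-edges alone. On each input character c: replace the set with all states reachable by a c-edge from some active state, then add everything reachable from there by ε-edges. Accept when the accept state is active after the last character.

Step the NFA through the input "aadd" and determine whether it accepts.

initial (ε-close {0}): {0,2}
'a' @ 1: {1,2,3,4}
'a' @ 2: {1,2,3,4}
'd' @ 3: {5,6}
'd' @ 4: {7}  (accept∈set)
after full input: {7}  (accept=7 in)

Answer: ACCEPT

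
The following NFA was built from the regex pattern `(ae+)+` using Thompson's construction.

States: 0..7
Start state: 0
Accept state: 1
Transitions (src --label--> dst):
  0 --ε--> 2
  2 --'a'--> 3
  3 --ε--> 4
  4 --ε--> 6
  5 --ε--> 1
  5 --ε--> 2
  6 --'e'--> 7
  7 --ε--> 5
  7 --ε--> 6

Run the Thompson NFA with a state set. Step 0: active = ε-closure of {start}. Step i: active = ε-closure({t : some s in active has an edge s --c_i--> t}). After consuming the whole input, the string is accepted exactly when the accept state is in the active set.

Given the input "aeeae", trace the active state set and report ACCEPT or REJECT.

start: ε-closure({0}) = {0,2}
'a' @ 1: {3,4,6}
'e' @ 2: {1,2,5,6,7}  [accepting]
'e' @ 3: {1,2,5,6,7}  [accepting]
'a' @ 4: {3,4,6}
'e' @ 5: {1,2,5,6,7}  [accepting]
final: {1,2,5,6,7}; accept 1 in set

Answer: ACCEPT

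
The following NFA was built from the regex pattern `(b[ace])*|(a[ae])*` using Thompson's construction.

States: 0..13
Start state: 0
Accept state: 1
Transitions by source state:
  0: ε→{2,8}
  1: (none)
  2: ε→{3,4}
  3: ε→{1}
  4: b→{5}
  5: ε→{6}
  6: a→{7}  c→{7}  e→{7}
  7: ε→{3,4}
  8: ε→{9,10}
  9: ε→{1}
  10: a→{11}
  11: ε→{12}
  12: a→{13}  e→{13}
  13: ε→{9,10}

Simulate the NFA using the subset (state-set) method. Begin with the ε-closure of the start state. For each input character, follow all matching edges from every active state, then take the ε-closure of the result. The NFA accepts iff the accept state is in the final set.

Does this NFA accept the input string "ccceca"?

start: ε-closure({0}) = {0,1,2,3,4,8,9,10}
'c' @ 1: {}  — state set empty
rest 'cceca' ignored (set empty)
after full input: {}  (accept=1 not in)

Answer: REJECT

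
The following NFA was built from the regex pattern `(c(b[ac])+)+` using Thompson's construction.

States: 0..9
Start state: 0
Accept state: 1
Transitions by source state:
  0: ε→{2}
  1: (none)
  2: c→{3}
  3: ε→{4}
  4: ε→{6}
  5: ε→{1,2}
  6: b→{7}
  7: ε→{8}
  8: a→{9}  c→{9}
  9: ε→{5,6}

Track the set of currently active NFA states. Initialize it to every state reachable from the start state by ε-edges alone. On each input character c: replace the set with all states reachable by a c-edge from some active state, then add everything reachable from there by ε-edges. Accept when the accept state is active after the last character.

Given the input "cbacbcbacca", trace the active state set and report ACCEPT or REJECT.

Answer: REJECT

Derivation:
S₀ = ε-closure({0}) = {0,2}
'c' @ 1: {3,4,6}
'b' @ 2: {7,8}
'a' @ 3: {1,2,5,6,9}  [accepting]
'c' @ 4: {3,4,6}
'b' @ 5: {7,8}
'c' @ 6: {1,2,5,6,9}  [accepting]
'b' @ 7: {7,8}
'a' @ 8: {1,2,5,6,9}  [accepting]
'c' @ 9: {3,4,6}
'c' @ 10: {}  — state set empty
rest 'a' ignored (set empty)
final: {}; accept 1 not in set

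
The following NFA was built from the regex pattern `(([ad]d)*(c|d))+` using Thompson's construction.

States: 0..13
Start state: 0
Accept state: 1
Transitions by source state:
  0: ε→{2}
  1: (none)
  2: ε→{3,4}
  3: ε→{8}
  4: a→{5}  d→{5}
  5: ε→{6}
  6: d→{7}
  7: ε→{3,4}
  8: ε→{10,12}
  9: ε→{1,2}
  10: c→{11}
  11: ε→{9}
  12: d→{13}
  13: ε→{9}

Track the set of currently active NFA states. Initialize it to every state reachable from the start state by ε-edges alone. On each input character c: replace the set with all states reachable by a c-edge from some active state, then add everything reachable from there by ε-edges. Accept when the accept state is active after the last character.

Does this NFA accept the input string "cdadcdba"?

initial (ε-close {0}): {0,2,3,4,8,10,12}
'c' @ 1: {1,2,3,4,8,9,10,11,12}  (accept∈set)
'd' @ 2: {1,2,3,4,5,6,8,9,10,12,13}  (accept∈set)
'a' @ 3: {5,6}
'd' @ 4: {3,4,7,8,10,12}
'c' @ 5: {1,2,3,4,8,9,10,11,12}  (accept∈set)
'd' @ 6: {1,2,3,4,5,6,8,9,10,12,13}  (accept∈set)
'b' @ 7: {}  — state set empty
rest 'a' ignored (set empty)
final: {}; accept 1 not in set

Answer: REJECT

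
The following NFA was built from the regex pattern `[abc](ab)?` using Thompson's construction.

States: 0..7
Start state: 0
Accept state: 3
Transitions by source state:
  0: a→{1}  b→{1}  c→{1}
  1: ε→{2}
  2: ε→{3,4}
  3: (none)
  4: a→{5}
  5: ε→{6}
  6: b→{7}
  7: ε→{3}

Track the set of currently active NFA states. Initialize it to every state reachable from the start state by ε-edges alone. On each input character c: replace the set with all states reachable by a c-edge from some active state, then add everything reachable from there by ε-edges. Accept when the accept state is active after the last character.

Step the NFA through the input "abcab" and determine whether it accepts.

Answer: REJECT

Steps:
initial (ε-close {0}): {0}
'a' @ 1: {1,2,3,4}  (accept∈set)
'b' @ 2: {}  — dead — no transitions
rest 'cab' ignored (set empty)
final: {}; accept 3 not in set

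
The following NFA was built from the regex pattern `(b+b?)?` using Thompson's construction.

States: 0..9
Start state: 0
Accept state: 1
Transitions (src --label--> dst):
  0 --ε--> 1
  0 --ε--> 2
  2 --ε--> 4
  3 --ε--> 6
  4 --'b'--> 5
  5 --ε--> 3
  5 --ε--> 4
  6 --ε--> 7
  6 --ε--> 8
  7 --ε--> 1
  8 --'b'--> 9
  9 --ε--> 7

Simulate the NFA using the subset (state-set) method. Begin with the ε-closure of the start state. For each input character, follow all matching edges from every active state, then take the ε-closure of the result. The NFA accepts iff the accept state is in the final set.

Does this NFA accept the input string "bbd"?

Answer: REJECT

Steps:
initial (ε-close {0}): {0,1,2,4}
'b' @ 1: {1,3,4,5,6,7,8}  ✓accept
'b' @ 2: {1,3,4,5,6,7,8,9}  ✓accept
'd' @ 3: {}  — dead — no transitions
after full input: {}  (accept=1 not in)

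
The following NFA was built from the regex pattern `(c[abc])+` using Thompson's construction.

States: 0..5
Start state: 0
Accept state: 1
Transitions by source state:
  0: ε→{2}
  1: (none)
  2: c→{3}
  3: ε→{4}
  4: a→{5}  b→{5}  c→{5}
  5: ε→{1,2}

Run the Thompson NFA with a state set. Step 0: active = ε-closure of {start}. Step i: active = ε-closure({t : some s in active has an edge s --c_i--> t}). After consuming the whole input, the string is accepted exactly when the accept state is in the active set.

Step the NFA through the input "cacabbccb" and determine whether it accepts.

initial (ε-close {0}): {0,2}
'c' @ 1: {3,4}
'a' @ 2: {1,2,5}  ✓accept
'c' @ 3: {3,4}
'a' @ 4: {1,2,5}  ✓accept
'b' @ 5: {}  — state set empty
rest 'bccb' ignored (set empty)
after full input: {}  (accept=1 not in)

Answer: REJECT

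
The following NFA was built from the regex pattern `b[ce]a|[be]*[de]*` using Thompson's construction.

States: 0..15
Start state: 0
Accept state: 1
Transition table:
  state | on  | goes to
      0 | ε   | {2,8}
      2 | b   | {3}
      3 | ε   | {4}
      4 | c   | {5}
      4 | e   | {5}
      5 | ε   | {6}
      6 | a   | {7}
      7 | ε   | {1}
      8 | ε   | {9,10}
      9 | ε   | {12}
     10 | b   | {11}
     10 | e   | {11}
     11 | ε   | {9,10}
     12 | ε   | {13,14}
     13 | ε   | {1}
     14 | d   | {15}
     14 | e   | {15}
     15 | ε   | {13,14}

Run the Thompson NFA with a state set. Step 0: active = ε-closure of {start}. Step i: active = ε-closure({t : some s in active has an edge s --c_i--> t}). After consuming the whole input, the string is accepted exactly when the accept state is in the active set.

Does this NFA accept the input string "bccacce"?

Answer: REJECT

Derivation:
initial (ε-close {0}): {0,1,2,8,9,10,12,13,14}
'b' @ 1: {1,3,4,9,10,11,12,13,14}  (accept∈set)
'c' @ 2: {5,6}
'c' @ 3: {}  — state set empty
rest 'acce' ignored (set empty)
final: {}; accept 1 not in set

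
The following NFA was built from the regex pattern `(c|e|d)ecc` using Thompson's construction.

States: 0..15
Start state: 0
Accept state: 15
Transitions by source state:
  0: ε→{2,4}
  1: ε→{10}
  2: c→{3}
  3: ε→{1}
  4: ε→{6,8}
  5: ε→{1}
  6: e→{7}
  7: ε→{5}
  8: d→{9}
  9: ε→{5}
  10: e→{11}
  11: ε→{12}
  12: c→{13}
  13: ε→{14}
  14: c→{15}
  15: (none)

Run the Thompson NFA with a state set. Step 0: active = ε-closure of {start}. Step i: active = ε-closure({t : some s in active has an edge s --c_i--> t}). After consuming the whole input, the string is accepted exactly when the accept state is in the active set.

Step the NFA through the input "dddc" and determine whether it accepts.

Answer: REJECT

Steps:
start: ε-closure({0}) = {0,2,4,6,8}
'd' @ 1: {1,5,9,10}
'd' @ 2: {}  — no active states
rest 'dc' ignored (set empty)
final: {}; accept 15 not in set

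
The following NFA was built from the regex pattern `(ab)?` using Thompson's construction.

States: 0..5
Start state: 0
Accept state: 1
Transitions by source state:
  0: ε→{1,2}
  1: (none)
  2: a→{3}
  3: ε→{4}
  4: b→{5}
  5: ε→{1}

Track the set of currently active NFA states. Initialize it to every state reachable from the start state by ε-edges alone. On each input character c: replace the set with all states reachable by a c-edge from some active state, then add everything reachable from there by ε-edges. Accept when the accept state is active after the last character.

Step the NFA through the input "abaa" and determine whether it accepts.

initial (ε-close {0}): {0,1,2}
'a' @ 1: {3,4}
'b' @ 2: {1,5}  (accept∈set)
'a' @ 3: {}  — dead — no transitions
rest 'a' ignored (set empty)
after full input: {}  (accept=1 not in)

Answer: REJECT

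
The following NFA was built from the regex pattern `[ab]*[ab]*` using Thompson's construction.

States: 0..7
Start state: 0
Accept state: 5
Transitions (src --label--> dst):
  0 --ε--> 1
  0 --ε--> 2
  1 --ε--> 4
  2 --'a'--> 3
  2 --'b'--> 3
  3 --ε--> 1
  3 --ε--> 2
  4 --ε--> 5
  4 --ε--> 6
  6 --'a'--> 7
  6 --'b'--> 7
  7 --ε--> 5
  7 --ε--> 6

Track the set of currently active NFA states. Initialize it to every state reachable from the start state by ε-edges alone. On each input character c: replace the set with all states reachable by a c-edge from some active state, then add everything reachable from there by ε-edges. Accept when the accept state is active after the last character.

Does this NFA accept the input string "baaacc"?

start: ε-closure({0}) = {0,1,2,4,5,6}
'b' @ 1: {1,2,3,4,5,6,7}  [accepting]
'a' @ 2: {1,2,3,4,5,6,7}  [accepting]
'a' @ 3: {1,2,3,4,5,6,7}  [accepting]
'a' @ 4: {1,2,3,4,5,6,7}  [accepting]
'c' @ 5: {}  — dead — no transitions
rest 'c' ignored (set empty)
final: {}; accept 5 not in set

Answer: REJECT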